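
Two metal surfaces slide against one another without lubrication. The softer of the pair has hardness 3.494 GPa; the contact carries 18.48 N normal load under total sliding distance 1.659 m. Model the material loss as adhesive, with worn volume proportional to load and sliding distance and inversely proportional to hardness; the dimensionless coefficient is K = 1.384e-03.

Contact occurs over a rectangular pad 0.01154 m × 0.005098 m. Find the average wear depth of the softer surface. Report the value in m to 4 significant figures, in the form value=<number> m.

All arithmetic maintains full float precision, and intermediate values are displayed rounded. Rounded just once: 4 significant figures.
Convert: Hardness H = 3.494 GPa = 3.494e+09 Pa.
Convert: Contact area A = 0.01154 m × 0.005098 m = 5.883e-05 m².
Restated in SI base units: W = 18.48 N, H = 3.494e+09 Pa, K = 1.384e-03.
The Archard volume V = K·W·L/H = 1.384e-03 · 18.48 · 1.659 / 3.494e+09 = 1.214e-11 m³.
Depth h = V/A = 1.214e-11 / 5.883e-05 = 2.064e-07 m.

value=2.064e-07 m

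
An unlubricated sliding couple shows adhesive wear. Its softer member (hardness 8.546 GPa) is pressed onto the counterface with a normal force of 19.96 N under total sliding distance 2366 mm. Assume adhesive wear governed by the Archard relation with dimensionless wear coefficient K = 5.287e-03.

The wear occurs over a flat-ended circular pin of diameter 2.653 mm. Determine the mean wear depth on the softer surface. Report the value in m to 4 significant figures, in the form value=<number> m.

Each operation holds full float precision; intermediates are shown rounded — one last rounding: four significant digits.
Convert: Total distance L = 2366 mm = 2.366 m.
Convert: Hardness H = 8.546 GPa = 8.546e+09 Pa.
Convert: Pin diameter d = 2.653 mm = 0.002653 m. Contact area A = π·d²/4 = π·(0.002653 m)²/4 = 5.528e-06 m².
As SI base values: W = 19.96 N, H = 8.546e+09 Pa, K = 5.287e-03.
Archard volume V = K·W·L/H = 5.287e-03 · 19.96 · 2.366 / 8.546e+09 = 2.922e-11 m³.
Mean depth h = V/A = 2.922e-11 / 5.528e-06 = 5.285e-06 m.

value=5.285e-06 m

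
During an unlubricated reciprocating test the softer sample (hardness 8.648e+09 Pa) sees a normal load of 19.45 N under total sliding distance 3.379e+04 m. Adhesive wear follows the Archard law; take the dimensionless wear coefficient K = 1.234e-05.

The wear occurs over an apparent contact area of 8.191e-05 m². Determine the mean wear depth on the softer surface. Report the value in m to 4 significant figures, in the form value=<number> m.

value=1.145e-05 m

Intermediates are printed rounded, and each operation carries full float precision; a lone final rounding to four significant figures.
As SI base values: W = 19.45 N, H = 8.648e+09 Pa, K = 1.234e-05.
The Archard volume V = K·W·L/H = 1.234e-05 · 19.45 · 3.379e+04 / 8.648e+09 = 9.378e-10 m³.
Mean wear depth h = V/A = 9.378e-10 / 8.191e-05 = 1.145e-05 m.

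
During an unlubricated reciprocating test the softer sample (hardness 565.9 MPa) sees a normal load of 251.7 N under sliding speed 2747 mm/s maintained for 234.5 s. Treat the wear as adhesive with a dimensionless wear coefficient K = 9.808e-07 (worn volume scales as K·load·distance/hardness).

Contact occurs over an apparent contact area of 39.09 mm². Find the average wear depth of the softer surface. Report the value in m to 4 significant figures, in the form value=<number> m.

Intermediates are displayed rounded — all working math holds full float precision. Rounded just once, at four significant figures.
Sliding speed v = 2747 mm/s = 2.747 m/s. The distance L = v·t = 2.747 m/s × 234.5 s = 644.2 m.
Hardness H = 565.9 MPa = 5.659e+08 Pa.
Contact area A = 39.09 mm² = 3.909e-05 m².
Expressed in SI base units: W = 251.7 N, H = 5.659e+08 Pa, K = 9.808e-07.
Apply Archard: V = K·W·L/H = 9.808e-07 · 251.7 · 644.2 / 5.659e+08 = 2.810e-10 m³.
Depth h = V/A = 2.810e-10 / 3.909e-05 = 7.189e-06 m.

value=7.189e-06 m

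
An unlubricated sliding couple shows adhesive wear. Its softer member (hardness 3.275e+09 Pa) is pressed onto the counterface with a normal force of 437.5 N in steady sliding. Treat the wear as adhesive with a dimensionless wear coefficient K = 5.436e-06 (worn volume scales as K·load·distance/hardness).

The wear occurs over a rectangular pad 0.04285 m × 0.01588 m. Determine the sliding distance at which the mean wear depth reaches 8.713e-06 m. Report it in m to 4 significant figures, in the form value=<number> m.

value=8164 m

Displayed values are rounded, and the computation keeps full precision — rounded once at the end, at four significant figures.
Convert: Contact area A = 0.04285 m × 0.01588 m = 6.805e-04 m².
In SI base units, W = 437.5 N, H = 3.275e+09 Pa, K = 5.436e-06.
Wearable volume V_lim = h_lim·A = 8.713e-06 · 6.805e-04 = 5.929e-09 m³.
So the life L = V_lim·H/(K·W) = 5.929e-09 · 3.275e+09 / (5.436e-06 · 437.5) = 8164 m.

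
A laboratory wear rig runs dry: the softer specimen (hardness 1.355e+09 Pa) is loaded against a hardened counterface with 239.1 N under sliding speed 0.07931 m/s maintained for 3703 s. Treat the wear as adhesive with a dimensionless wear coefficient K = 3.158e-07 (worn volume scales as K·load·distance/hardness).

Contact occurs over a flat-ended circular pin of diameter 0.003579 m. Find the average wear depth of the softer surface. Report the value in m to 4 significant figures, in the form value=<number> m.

value=1.627e-06 m

Each operation keeps exact precision; intermediate values are shown rounded — rounded once at the end to four significant figures.
Convert: Sliding distance L = v·t = 0.07931 m/s × 3703 s = 293.7 m.
Convert: Contact area A = π·d²/4 = π·(0.003579 m)²/4 = 1.006e-05 m².
As SI base values: W = 239.1 N, H = 1.355e+09 Pa, K = 3.158e-07.
Archard volume V = K·W·L/H = 3.158e-07 · 239.1 · 293.7 / 1.355e+09 = 1.637e-11 m³.
Depth h = V/A = 1.637e-11 / 1.006e-05 = 1.627e-06 m.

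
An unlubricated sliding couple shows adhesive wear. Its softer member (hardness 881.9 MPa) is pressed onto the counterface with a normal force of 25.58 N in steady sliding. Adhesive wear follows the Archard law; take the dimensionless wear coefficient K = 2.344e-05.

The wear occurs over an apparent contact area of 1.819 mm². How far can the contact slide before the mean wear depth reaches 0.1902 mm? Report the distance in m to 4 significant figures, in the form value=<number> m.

value=508.9 m

The intermediates are displayed rounded; all arithmetic runs at full float precision, and one final rounding, at four significant digits.
Hardness H = 881.9 MPa = 8.819e+08 Pa.
Contact area A = 1.819 mm² = 1.819e-06 m².
Depth limit h_lim = 0.1902 mm = 1.902e-04 m.
Restated in SI base units: W = 25.58 N, H = 8.819e+08 Pa, K = 2.344e-05.
Volume at the limit: V_lim = h_lim·A = 1.902e-04 · 1.819e-06 = 3.460e-10 m³.
Sliding life L = V_lim·H/(K·W) = 3.460e-10 · 8.819e+08 / (2.344e-05 · 25.58) = 508.9 m.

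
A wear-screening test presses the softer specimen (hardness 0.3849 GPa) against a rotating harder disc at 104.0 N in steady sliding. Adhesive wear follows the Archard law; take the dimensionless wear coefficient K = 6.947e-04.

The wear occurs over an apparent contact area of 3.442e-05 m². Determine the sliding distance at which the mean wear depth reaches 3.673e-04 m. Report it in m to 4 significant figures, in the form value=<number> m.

value=67.35 m

Intermediates are shown rounded. All arithmetic holds full float precision; rounded just once, at 4 significant figures.
Hardness H = 0.3849 GPa = 3.849e+08 Pa.
As SI base values: W = 104.0 N, H = 3.849e+08 Pa, K = 6.947e-04.
At the depth limit, V_lim = h_lim·A = 3.673e-04 · 3.442e-05 = 1.264e-08 m³.
Sliding life L = V_lim·H/(K·W) = 1.264e-08 · 3.849e+08 / (6.947e-04 · 104.0) = 67.35 m.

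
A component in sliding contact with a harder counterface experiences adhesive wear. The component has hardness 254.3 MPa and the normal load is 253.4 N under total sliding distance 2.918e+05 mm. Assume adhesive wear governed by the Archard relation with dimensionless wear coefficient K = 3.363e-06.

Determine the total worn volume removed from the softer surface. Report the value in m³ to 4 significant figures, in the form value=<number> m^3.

The computation carries exact precision — the intermediates are shown rounded — a single final rounding: four significant figures.
Distance L = 2.918e+05 mm = 291.8 m.
Hardness H = 254.3 MPa = 2.543e+08 Pa.
As SI base values: W = 253.4 N, H = 2.543e+08 Pa, K = 3.363e-06.
Apply Archard: V = K·W·L/H = 3.363e-06 · 253.4 · 291.8 / 2.543e+08 = 9.779e-10 m³.

value=9.779e-10 m^3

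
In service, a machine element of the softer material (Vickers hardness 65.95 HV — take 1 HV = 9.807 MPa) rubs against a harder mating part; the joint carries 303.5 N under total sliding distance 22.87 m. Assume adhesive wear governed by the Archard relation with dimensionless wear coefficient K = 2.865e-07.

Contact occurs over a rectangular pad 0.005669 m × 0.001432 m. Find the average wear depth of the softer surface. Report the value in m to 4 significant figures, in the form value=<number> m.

The intermediates appear rounded. Each operation holds full precision — rounded once at the end to 4 significant figures.
Hardness H = 65.95 HV × 9.807 MPa/HV = 646.8 MPa = 6.468e+08 Pa.
Contact area A = 0.005669 m × 0.001432 m = 8.118e-06 m².
Collected in SI base units: W = 303.5 N, H = 6.468e+08 Pa, K = 2.865e-07.
The Archard volume V = K·W·L/H = 2.865e-07 · 303.5 · 22.87 / 6.468e+08 = 3.075e-12 m³.
Wear depth h = V/A = 3.075e-12 / 8.118e-06 = 3.787e-07 m.

value=3.787e-07 m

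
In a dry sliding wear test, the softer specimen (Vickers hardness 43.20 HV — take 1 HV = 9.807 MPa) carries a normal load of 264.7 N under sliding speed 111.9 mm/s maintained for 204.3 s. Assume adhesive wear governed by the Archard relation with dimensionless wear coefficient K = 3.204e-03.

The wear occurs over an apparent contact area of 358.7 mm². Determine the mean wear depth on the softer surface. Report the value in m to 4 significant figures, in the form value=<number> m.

Shown intermediates are rounded; all working math maintains full float precision. Rounded once at the end, at four significant digits.
Sliding speed v = 111.9 mm/s = 0.1119 m/s. Sliding distance L = v·t = 0.1119 m/s × 204.3 s = 22.86 m.
Hardness H = 43.20 HV × 9.807 MPa/HV = 423.7 MPa = 4.237e+08 Pa.
Contact area A = 358.7 mm² = 3.587e-04 m².
In SI base units: W = 264.7 N, H = 4.237e+08 Pa, K = 3.204e-03.
Archard relation: V = K·W·L/H = 3.204e-03 · 264.7 · 22.86 / 4.237e+08 = 4.576e-08 m³.
Average depth h = V/A = 4.576e-08 / 3.587e-04 = 1.276e-04 m.

value=1.276e-04 m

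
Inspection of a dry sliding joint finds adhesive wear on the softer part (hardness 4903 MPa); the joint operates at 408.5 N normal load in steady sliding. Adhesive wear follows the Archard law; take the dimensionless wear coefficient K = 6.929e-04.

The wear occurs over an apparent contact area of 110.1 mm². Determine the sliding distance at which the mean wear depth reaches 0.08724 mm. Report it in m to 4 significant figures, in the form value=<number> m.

value=166.4 m

Quoted intermediates are rounded; all working math carries full precision; rounded just once: four significant figures.
Convert: Hardness H = 4903 MPa = 4.903e+09 Pa.
Convert: Contact area A = 110.1 mm² = 1.101e-04 m².
Convert: Depth limit h_lim = 0.08724 mm = 8.724e-05 m.
As SI base values: W = 408.5 N, H = 4.903e+09 Pa, K = 6.929e-04.
Wearable volume V_lim = h_lim·A = 8.724e-05 · 1.101e-04 = 9.605e-09 m³.
Thus life L = V_lim·H/(K·W) = 9.605e-09 · 4.903e+09 / (6.929e-04 · 408.5) = 166.4 m.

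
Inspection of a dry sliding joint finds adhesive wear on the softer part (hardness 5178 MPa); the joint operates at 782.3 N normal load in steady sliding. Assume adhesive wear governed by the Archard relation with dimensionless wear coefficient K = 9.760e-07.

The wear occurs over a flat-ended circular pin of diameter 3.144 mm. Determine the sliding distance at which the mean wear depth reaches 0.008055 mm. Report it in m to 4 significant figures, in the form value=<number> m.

The intermediates appear rounded — the algebra holds full float precision. Rounded just once, at 4 significant digits.
Convert: Hardness H = 5178 MPa = 5.178e+09 Pa.
Convert: Pin diameter d = 3.144 mm = 0.003144 m. Contact area A = π·d²/4 = π·(0.003144 m)²/4 = 7.763e-06 m².
Convert: Depth limit h_lim = 0.008055 mm = 8.055e-06 m.
In SI base units, W = 782.3 N, H = 5.178e+09 Pa, K = 9.760e-07.
At the depth limit, V_lim = h_lim·A = 8.055e-06 · 7.763e-06 = 6.253e-11 m³.
Thus life L = V_lim·H/(K·W) = 6.253e-11 · 5.178e+09 / (9.760e-07 · 782.3) = 424.1 m.

value=424.1 m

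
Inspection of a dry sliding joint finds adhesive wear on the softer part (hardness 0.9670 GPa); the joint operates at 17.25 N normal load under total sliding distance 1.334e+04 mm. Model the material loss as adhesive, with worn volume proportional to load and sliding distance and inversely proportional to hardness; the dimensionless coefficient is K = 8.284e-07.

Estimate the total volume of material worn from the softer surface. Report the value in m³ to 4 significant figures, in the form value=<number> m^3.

Shown intermediates are rounded, and all arithmetic runs at exact precision, and one last rounding to 4 significant figures.
Convert: The distance L = 1.334e+04 mm = 13.34 m.
Convert: Hardness H = 0.9670 GPa = 9.670e+08 Pa.
SI base units throughout: W = 17.25 N, H = 9.670e+08 Pa, K = 8.284e-07.
Archard relation: V = K·W·L/H = 8.284e-07 · 17.25 · 13.34 / 9.670e+08 = 1.971e-13 m³.

value=1.971e-13 m^3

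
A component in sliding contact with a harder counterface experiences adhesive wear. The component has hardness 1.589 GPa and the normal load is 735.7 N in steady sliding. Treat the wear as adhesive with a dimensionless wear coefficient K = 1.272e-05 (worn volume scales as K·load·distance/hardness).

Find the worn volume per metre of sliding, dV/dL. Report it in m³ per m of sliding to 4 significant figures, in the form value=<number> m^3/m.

All arithmetic holds full float precision; intermediate values appear rounded; rounded just once to 4 significant figures.
Convert: Hardness H = 1.589 GPa = 1.589e+09 Pa.
In SI base units, W = 735.7 N, H = 1.589e+09 Pa, K = 1.272e-05.
Volumetric rate dV/dL = K·W/H: 1.272e-05 · 735.7 / 1.589e+09 = 5.889e-12 m³/m.

value=5.889e-12 m^3/m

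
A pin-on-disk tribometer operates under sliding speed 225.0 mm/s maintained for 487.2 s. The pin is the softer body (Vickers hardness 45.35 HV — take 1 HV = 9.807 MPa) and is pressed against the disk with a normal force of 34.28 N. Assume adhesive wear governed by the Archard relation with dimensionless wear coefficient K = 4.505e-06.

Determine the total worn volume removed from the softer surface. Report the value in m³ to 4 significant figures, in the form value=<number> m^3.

value=3.806e-11 m^3

All working math carries full precision. Intermediates are displayed rounded. Rounded just once to 4 significant digits.
Convert: Sliding speed v = 225.0 mm/s = 0.2250 m/s. Total distance L = v·t = 0.2250 m/s × 487.2 s = 109.6 m.
Convert: Hardness H = 45.35 HV × 9.807 MPa/HV = 444.7 MPa = 4.447e+08 Pa.
As SI base values: W = 34.28 N, H = 4.447e+08 Pa, K = 4.505e-06.
Wear volume V = K·W·L/H = 4.505e-06 · 34.28 · 109.6 / 4.447e+08 = 3.806e-11 m³.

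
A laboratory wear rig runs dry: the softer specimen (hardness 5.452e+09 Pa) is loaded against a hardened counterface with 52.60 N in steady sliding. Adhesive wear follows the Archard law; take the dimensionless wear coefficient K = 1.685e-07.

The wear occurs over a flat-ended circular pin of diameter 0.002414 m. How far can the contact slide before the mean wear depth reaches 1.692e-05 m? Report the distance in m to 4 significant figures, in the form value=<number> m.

value=4.764e+04 m

Intermediates are printed rounded; all arithmetic maintains exact precision — rounded just once, at four significant figures.
Contact area A = π·d²/4 = π·(0.002414 m)²/4 = 4.577e-06 m².
In SI base units: W = 52.60 N, H = 5.452e+09 Pa, K = 1.685e-07.
Wearable volume V_lim = h_lim·A = 1.692e-05 · 4.577e-06 = 7.744e-11 m³.
Thus life L = V_lim·H/(K·W) = 7.744e-11 · 5.452e+09 / (1.685e-07 · 52.60) = 4.764e+04 m.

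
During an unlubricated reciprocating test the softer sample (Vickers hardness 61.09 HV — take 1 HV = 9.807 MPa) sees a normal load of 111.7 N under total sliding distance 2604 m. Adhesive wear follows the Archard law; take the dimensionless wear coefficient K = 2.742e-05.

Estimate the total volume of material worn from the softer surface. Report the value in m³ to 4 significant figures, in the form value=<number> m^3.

value=1.331e-08 m^3

Displayed values are rounded, and the computation runs at exact precision. Rounded just once: four significant digits.
Convert: Hardness H = 61.09 HV × 9.807 MPa/HV = 599.1 MPa = 5.991e+08 Pa.
In SI base units: W = 111.7 N, H = 5.991e+08 Pa, K = 2.742e-05.
Apply Archard: V = K·W·L/H = 2.742e-05 · 111.7 · 2604 / 5.991e+08 = 1.331e-08 m³.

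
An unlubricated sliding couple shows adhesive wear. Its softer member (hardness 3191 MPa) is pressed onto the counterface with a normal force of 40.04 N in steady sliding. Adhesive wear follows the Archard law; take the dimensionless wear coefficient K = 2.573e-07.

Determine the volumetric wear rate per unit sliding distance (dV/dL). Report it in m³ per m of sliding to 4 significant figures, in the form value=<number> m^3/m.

The computation maintains full precision; the intermediates are shown rounded. Rounded once at the end: four significant digits.
Convert: Hardness H = 3191 MPa = 3.191e+09 Pa.
Restated in SI base units: W = 40.04 N, H = 3.191e+09 Pa, K = 2.573e-07.
The wear rate dV/dL = K·W/H (independent of L): 2.573e-07 · 40.04 / 3.191e+09 = 3.229e-15 m³/m.

value=3.229e-15 m^3/m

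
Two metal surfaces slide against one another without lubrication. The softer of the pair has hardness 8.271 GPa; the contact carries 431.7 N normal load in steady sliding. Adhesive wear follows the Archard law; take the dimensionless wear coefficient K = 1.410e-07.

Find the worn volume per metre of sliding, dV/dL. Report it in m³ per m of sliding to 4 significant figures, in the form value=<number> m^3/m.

All working math holds full float precision. Intermediates are printed rounded, and a lone final rounding: four significant figures.
Convert: Hardness H = 8.271 GPa = 8.271e+09 Pa.
Collected in SI base units: W = 431.7 N, H = 8.271e+09 Pa, K = 1.410e-07.
Wear rate dV/dL = K·W/H (independent of L): 1.410e-07 · 431.7 / 8.271e+09 = 7.359e-15 m³/m.

value=7.359e-15 m^3/m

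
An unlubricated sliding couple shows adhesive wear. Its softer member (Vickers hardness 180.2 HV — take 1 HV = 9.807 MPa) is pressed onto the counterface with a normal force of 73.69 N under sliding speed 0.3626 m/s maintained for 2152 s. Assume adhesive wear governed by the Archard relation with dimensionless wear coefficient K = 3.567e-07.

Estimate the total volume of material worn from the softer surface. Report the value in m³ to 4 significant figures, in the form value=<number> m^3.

value=1.161e-11 m^3

Every step holds exact precision — intermediate values are printed rounded — a single final rounding: four significant digits.
Convert: Distance L = v·t = 0.3626 m/s × 2152 s = 780.3 m.
Convert: Hardness H = 180.2 HV × 9.807 MPa/HV = 1767 MPa = 1.767e+09 Pa.
In SI base units: W = 73.69 N, H = 1.767e+09 Pa, K = 3.567e-07.
Archard relation: V = K·W·L/H = 3.567e-07 · 73.69 · 780.3 / 1.767e+09 = 1.161e-11 m³.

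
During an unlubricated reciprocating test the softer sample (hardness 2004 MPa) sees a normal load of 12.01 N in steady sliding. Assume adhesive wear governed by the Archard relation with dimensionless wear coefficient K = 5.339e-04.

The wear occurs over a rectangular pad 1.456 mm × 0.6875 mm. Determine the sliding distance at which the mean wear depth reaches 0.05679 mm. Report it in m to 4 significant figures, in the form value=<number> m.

All working math maintains full precision — intermediates appear rounded — rounded just once, at 4 significant digits.
Hardness H = 2004 MPa = 2.004e+09 Pa.
Pad sides 1.456 mm × 0.6875 mm = 1.456e-03 m × 6.875e-04 m. Contact area A = 1.456e-03 m × 6.875e-04 m = 1.001e-06 m².
Depth limit h_lim = 0.05679 mm = 5.679e-05 m.
Restated in SI base units: W = 12.01 N, H = 2.004e+09 Pa, K = 5.339e-04.
At the depth limit, V_lim = h_lim·A = 5.679e-05 · 1.001e-06 = 5.685e-11 m³.
Sliding life L = V_lim·H/(K·W) = 5.685e-11 · 2.004e+09 / (5.339e-04 · 12.01) = 17.77 m.

value=17.77 m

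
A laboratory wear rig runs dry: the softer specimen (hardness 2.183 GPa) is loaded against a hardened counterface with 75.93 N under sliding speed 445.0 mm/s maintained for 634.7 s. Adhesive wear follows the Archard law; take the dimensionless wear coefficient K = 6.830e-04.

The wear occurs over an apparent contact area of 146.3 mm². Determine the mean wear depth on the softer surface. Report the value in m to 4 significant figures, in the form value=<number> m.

value=4.586e-05 m

Displayed values are rounded. All arithmetic holds full precision, and rounded once at the end to four significant digits.
Sliding speed v = 445.0 mm/s = 0.4450 m/s. The distance L = v·t = 0.4450 m/s × 634.7 s = 282.4 m.
Hardness H = 2.183 GPa = 2.183e+09 Pa.
Contact area A = 146.3 mm² = 1.463e-04 m².
As SI base values: W = 75.93 N, H = 2.183e+09 Pa, K = 6.830e-04.
Worn volume V = K·W·L/H = 6.830e-04 · 75.93 · 282.4 / 2.183e+09 = 6.710e-09 m³.
Depth of wear h = V/A = 6.710e-09 / 1.463e-04 = 4.586e-05 m.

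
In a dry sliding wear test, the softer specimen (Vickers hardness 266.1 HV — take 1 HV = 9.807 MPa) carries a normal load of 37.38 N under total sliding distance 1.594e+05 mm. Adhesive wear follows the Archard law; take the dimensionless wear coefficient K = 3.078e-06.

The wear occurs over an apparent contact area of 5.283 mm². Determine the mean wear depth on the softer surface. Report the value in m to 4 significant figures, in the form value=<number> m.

value=1.330e-06 m

Intermediates are shown rounded. The computation runs at full precision. Rounded just once to 4 significant digits.
Convert: Sliding distance L = 1.594e+05 mm = 159.4 m.
Convert: Hardness H = 266.1 HV × 9.807 MPa/HV = 2610 MPa = 2.610e+09 Pa.
Convert: Contact area A = 5.283 mm² = 5.283e-06 m².
Expressed in SI base units: W = 37.38 N, H = 2.610e+09 Pa, K = 3.078e-06.
Wear volume V = K·W·L/H = 3.078e-06 · 37.38 · 159.4 / 2.610e+09 = 7.028e-12 m³.
Depth of wear h = V/A = 7.028e-12 / 5.283e-06 = 1.330e-06 m.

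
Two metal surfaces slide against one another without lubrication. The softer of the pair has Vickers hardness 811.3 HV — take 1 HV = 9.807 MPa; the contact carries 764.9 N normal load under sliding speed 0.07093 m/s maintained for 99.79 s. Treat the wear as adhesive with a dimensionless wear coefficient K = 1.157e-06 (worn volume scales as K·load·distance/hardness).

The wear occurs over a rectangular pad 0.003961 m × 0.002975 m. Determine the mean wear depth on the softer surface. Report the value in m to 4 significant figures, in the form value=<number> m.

value=6.681e-08 m

The intermediates appear rounded; every step runs at full precision. Rounded once at the end to four significant figures.
Distance L = v·t = 0.07093 m/s × 99.79 s = 7.078 m.
Hardness H = 811.3 HV × 9.807 MPa/HV = 7956 MPa = 7.956e+09 Pa.
Contact area A = 0.003961 m × 0.002975 m = 1.178e-05 m².
SI base units throughout: W = 764.9 N, H = 7.956e+09 Pa, K = 1.157e-06.
Archard relation: V = K·W·L/H = 1.157e-06 · 764.9 · 7.078 / 7.956e+09 = 7.873e-13 m³.
Depth of wear h = V/A = 7.873e-13 / 1.178e-05 = 6.681e-08 m.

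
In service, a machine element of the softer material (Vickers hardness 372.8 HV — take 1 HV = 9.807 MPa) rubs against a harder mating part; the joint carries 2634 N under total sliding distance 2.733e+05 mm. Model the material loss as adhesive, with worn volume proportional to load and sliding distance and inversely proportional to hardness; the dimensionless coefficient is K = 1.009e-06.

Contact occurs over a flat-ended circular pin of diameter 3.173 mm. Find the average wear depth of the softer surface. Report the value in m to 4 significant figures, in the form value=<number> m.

value=2.512e-05 m

Intermediates appear rounded, and every step keeps exact precision. Rounded just once: 4 significant digits.
Convert: Path length L = 2.733e+05 mm = 273.3 m.
Convert: Hardness H = 372.8 HV × 9.807 MPa/HV = 3656 MPa = 3.656e+09 Pa.
Convert: Pin diameter d = 3.173 mm = 0.003173 m. Contact area A = π·d²/4 = π·(0.003173 m)²/4 = 7.907e-06 m².
Restated in SI base units: W = 2634 N, H = 3.656e+09 Pa, K = 1.009e-06.
Apply Archard: V = K·W·L/H = 1.009e-06 · 2634 · 273.3 / 3.656e+09 = 1.987e-10 m³.
Depth of wear h = V/A = 1.987e-10 / 7.907e-06 = 2.512e-05 m.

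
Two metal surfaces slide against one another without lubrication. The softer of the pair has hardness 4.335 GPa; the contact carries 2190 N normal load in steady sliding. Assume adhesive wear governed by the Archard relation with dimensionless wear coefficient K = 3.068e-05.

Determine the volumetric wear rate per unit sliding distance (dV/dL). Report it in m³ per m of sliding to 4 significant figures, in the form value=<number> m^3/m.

Displayed values are rounded. All working math carries exact precision, and one last rounding, at four significant figures.
Hardness H = 4.335 GPa = 4.335e+09 Pa.
Expressed in SI base units: W = 2190 N, H = 4.335e+09 Pa, K = 3.068e-05.
Wear rate dV/dL = K·W/H, so: 3.068e-05 · 2190 / 4.335e+09 = 1.550e-11 m³/m.

value=1.550e-11 m^3/m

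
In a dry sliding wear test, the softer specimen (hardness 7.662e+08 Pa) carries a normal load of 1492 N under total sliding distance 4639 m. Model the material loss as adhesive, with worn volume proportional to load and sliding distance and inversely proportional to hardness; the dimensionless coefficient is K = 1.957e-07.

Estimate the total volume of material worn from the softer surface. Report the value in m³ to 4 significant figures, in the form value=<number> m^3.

Intermediates are displayed rounded; all arithmetic keeps full float precision, and a lone final rounding to 4 significant figures.
Working in SI base units: W = 1492 N, H = 7.662e+08 Pa, K = 1.957e-07.
Worn volume V = K·W·L/H = 1.957e-07 · 1492 · 4639 / 7.662e+08 = 1.768e-09 m³.

value=1.768e-09 m^3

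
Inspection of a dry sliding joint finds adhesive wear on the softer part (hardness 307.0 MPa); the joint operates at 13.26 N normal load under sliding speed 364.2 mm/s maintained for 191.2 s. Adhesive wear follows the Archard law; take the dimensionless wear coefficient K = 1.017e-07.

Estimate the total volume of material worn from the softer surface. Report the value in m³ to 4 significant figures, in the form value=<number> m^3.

value=3.059e-13 m^3

The algebra carries full float precision. Intermediates are printed rounded, and one last rounding, at four significant figures.
Convert: Sliding speed v = 364.2 mm/s = 0.3642 m/s. Sliding distance L = v·t = 0.3642 m/s × 191.2 s = 69.64 m.
Convert: Hardness H = 307.0 MPa = 3.070e+08 Pa.
As SI base values: W = 13.26 N, H = 3.070e+08 Pa, K = 1.017e-07.
Volume removed: V = K·W·L/H = 1.017e-07 · 13.26 · 69.64 / 3.070e+08 = 3.059e-13 m³.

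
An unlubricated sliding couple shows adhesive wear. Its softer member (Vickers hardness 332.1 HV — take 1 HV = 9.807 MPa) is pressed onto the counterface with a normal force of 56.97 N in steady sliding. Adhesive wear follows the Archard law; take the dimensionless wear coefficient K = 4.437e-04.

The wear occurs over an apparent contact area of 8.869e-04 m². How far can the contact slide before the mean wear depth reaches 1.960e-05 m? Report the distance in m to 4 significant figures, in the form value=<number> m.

value=2240 m

All working math keeps full float precision — intermediates are displayed rounded — a lone final rounding, at 4 significant digits.
Convert: Hardness H = 332.1 HV × 9.807 MPa/HV = 3257 MPa = 3.257e+09 Pa.
Restated in SI base units: W = 56.97 N, H = 3.257e+09 Pa, K = 4.437e-04.
Volume at the limit: V_lim = h_lim·A = 1.960e-05 · 8.869e-04 = 1.738e-08 m³.
So the life L = V_lim·H/(K·W) = 1.738e-08 · 3.257e+09 / (4.437e-04 · 56.97) = 2240 m.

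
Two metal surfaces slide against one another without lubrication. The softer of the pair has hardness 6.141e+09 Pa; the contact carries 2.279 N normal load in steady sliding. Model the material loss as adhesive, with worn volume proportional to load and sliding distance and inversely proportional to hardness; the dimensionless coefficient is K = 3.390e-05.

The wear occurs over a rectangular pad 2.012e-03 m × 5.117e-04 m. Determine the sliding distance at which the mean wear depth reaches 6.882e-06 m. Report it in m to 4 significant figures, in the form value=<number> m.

value=563.2 m

The intermediates are printed rounded. Every step carries exact precision. Rounded just once, at 4 significant figures.
Contact area A = 2.012e-03 m × 5.117e-04 m = 1.030e-06 m².
As SI base values: W = 2.279 N, H = 6.141e+09 Pa, K = 3.390e-05.
Allowed volume V_lim = h_lim·A = 6.882e-06 · 1.030e-06 = 7.085e-12 m³.
Sliding life L = V_lim·H/(K·W) = 7.085e-12 · 6.141e+09 / (3.390e-05 · 2.279) = 563.2 m.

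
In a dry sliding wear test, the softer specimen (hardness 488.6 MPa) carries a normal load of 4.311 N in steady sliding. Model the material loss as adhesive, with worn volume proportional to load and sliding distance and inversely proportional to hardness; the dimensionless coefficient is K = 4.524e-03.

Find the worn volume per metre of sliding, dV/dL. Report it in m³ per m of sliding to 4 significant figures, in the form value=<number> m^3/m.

The computation holds exact precision; intermediates are shown rounded — rounded just once to 4 significant figures.
Hardness H = 488.6 MPa = 4.886e+08 Pa.
In SI base units: W = 4.311 N, H = 4.886e+08 Pa, K = 4.524e-03.
The wear rate dV/dL = K·W/H, so: 4.524e-03 · 4.311 / 4.886e+08 = 3.992e-11 m³/m.

value=3.992e-11 m^3/m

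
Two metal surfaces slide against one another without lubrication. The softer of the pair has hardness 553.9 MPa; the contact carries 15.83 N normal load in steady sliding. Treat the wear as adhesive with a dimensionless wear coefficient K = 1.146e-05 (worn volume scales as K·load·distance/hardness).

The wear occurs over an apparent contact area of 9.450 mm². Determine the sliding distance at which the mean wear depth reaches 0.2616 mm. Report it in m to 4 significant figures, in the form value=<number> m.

Intermediate values are displayed rounded. All working math runs at full float precision. Rounded once at the end to 4 significant figures.
Convert: Hardness H = 553.9 MPa = 5.539e+08 Pa.
Convert: Contact area A = 9.450 mm² = 9.450e-06 m².
Convert: Depth limit h_lim = 0.2616 mm = 2.616e-04 m.
In SI base units: W = 15.83 N, H = 5.539e+08 Pa, K = 1.146e-05.
Allowed volume V_lim = h_lim·A = 2.616e-04 · 9.450e-06 = 2.472e-09 m³.
Inverting, life L = V_lim·H/(K·W) = 2.472e-09 · 5.539e+08 / (1.146e-05 · 15.83) = 7548 m.

value=7548 m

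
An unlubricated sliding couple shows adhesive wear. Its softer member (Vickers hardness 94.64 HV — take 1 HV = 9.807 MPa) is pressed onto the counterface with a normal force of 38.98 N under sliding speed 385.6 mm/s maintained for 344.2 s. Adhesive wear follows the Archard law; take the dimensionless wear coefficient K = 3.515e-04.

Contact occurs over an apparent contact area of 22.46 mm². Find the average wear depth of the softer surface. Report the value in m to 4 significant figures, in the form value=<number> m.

The intermediates are displayed rounded, and all arithmetic maintains full float precision — one final rounding, at four significant digits.
Convert: Sliding speed v = 385.6 mm/s = 0.3856 m/s. Path length L = v·t = 0.3856 m/s × 344.2 s = 132.7 m.
Convert: Hardness H = 94.64 HV × 9.807 MPa/HV = 928.1 MPa = 9.281e+08 Pa.
Convert: Contact area A = 22.46 mm² = 2.246e-05 m².
SI base units throughout: W = 38.98 N, H = 9.281e+08 Pa, K = 3.515e-04.
Apply Archard: V = K·W·L/H = 3.515e-04 · 38.98 · 132.7 / 9.281e+08 = 1.959e-09 m³.
Average depth h = V/A = 1.959e-09 / 2.246e-05 = 8.724e-05 m.

value=8.724e-05 m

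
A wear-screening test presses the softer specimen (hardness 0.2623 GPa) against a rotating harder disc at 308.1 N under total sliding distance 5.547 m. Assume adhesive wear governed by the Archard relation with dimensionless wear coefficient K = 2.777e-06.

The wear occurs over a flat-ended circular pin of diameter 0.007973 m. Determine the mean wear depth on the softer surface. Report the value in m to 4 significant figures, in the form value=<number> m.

value=3.624e-07 m

The intermediates appear rounded — all working math holds full float precision; a single final rounding: 4 significant figures.
Hardness H = 0.2623 GPa = 2.623e+08 Pa.
Contact area A = π·d²/4 = π·(0.007973 m)²/4 = 4.993e-05 m².
Collected in SI base units: W = 308.1 N, H = 2.623e+08 Pa, K = 2.777e-06.
Archard volume V = K·W·L/H = 2.777e-06 · 308.1 · 5.547 / 2.623e+08 = 1.809e-11 m³.
Mean wear depth h = V/A = 1.809e-11 / 4.993e-05 = 3.624e-07 m.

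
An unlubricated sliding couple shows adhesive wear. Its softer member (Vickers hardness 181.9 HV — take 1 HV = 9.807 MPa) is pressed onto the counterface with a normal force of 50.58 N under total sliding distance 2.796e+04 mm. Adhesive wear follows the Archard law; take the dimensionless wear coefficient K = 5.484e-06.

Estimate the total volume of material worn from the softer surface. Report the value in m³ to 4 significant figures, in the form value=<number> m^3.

value=4.348e-12 m^3

The intermediates are shown rounded. All working math keeps full float precision, and rounded once at the end to four significant digits.
Convert: Distance covered L = 2.796e+04 mm = 27.96 m.
Convert: Hardness H = 181.9 HV × 9.807 MPa/HV = 1784 MPa = 1.784e+09 Pa.
Restated in SI base units: W = 50.58 N, H = 1.784e+09 Pa, K = 5.484e-06.
Archard relation: V = K·W·L/H = 5.484e-06 · 50.58 · 27.96 / 1.784e+09 = 4.348e-12 m³.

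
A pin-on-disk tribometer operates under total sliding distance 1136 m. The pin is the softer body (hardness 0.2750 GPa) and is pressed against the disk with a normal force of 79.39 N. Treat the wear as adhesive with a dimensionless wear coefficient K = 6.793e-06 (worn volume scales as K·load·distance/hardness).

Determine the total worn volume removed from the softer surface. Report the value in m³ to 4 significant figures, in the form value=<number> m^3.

Every step holds exact precision; quoted intermediates are rounded; a single final rounding: four significant figures.
Hardness H = 0.2750 GPa = 2.750e+08 Pa.
In SI base units: W = 79.39 N, H = 2.750e+08 Pa, K = 6.793e-06.
Archard volume V = K·W·L/H = 6.793e-06 · 79.39 · 1136 / 2.750e+08 = 2.228e-09 m³.

value=2.228e-09 m^3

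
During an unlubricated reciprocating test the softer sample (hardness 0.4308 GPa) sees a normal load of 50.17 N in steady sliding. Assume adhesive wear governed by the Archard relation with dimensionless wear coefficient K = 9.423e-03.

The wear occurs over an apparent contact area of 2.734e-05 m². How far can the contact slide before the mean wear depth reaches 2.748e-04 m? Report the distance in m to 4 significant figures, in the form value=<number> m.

Intermediate values are printed rounded, and each operation runs at full float precision. Rounded once at the end to four significant digits.
Convert: Hardness H = 0.4308 GPa = 4.308e+08 Pa.
Restated in SI base units: W = 50.17 N, H = 4.308e+08 Pa, K = 9.423e-03.
Volume at the limit: V_lim = h_lim·A = 2.748e-04 · 2.734e-05 = 7.513e-09 m³.
Sliding life L = V_lim·H/(K·W) = 7.513e-09 · 4.308e+08 / (9.423e-03 · 50.17) = 6.846 m.

value=6.846 m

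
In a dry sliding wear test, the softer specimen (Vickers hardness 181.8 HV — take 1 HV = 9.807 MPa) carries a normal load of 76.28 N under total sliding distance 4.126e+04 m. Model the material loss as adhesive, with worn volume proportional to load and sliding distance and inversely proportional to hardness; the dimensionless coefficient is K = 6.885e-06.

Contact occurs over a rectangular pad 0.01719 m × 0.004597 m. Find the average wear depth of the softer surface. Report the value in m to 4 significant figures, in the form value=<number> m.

value=1.538e-04 m

The intermediates appear rounded. The algebra holds full float precision, and a single final rounding, at four significant digits.
Hardness H = 181.8 HV × 9.807 MPa/HV = 1783 MPa = 1.783e+09 Pa.
Contact area A = 0.01719 m × 0.004597 m = 7.902e-05 m².
As SI base values: W = 76.28 N, H = 1.783e+09 Pa, K = 6.885e-06.
Worn volume V = K·W·L/H = 6.885e-06 · 76.28 · 4.126e+04 / 1.783e+09 = 1.215e-08 m³.
Average depth h = V/A = 1.215e-08 / 7.902e-05 = 1.538e-04 m.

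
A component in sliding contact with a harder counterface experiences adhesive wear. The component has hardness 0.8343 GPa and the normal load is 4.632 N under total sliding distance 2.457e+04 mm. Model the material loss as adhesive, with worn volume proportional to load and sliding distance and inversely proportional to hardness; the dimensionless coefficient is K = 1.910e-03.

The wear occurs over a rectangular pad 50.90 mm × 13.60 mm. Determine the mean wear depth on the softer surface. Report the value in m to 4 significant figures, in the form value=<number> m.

value=3.764e-07 m

Displayed values are rounded — each operation runs at exact precision; one final rounding to 4 significant digits.
Distance L = 2.457e+04 mm = 24.57 m.
Hardness H = 0.8343 GPa = 8.343e+08 Pa.
Pad sides 50.90 mm × 13.60 mm = 0.05090 m × 0.01360 m. Contact area A = 0.05090 m × 0.01360 m = 6.922e-04 m².
Expressed in SI base units: W = 4.632 N, H = 8.343e+08 Pa, K = 1.910e-03.
By Archard's law, V = K·W·L/H = 1.910e-03 · 4.632 · 24.57 / 8.343e+08 = 2.605e-10 m³.
Wear depth h = V/A = 2.605e-10 / 6.922e-04 = 3.764e-07 m.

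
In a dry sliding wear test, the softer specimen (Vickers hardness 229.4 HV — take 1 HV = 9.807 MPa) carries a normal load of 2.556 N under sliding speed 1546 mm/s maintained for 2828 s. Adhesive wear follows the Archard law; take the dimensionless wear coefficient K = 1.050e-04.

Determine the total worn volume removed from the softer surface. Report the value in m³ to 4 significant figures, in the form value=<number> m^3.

value=5.216e-10 m^3

All arithmetic keeps full precision; the intermediates appear rounded — one last rounding: four significant figures.
Sliding speed v = 1546 mm/s = 1.546 m/s. Sliding distance L = v·t = 1.546 m/s × 2828 s = 4372 m.
Hardness H = 229.4 HV × 9.807 MPa/HV = 2250 MPa = 2.250e+09 Pa.
In SI base units: W = 2.556 N, H = 2.250e+09 Pa, K = 1.050e-04.
Volume removed: V = K·W·L/H = 1.050e-04 · 2.556 · 4372 / 2.250e+09 = 5.216e-10 m³.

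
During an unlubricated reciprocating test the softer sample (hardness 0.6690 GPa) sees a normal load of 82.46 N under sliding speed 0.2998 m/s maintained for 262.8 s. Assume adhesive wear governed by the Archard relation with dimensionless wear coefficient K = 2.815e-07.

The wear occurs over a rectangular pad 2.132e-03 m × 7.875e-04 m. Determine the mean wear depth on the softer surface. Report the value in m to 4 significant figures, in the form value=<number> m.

value=1.628e-06 m

Intermediate values are displayed rounded; the algebra holds exact precision. Rounded once at the end: 4 significant figures.
Distance covered L = v·t = 0.2998 m/s × 262.8 s = 78.79 m.
Hardness H = 0.6690 GPa = 6.690e+08 Pa.
Contact area A = 2.132e-03 m × 7.875e-04 m = 1.679e-06 m².
Collected in SI base units: W = 82.46 N, H = 6.690e+08 Pa, K = 2.815e-07.
By Archard's law, V = K·W·L/H = 2.815e-07 · 82.46 · 78.79 / 6.690e+08 = 2.734e-12 m³.
Mean wear depth h = V/A = 2.734e-12 / 1.679e-06 = 1.628e-06 m.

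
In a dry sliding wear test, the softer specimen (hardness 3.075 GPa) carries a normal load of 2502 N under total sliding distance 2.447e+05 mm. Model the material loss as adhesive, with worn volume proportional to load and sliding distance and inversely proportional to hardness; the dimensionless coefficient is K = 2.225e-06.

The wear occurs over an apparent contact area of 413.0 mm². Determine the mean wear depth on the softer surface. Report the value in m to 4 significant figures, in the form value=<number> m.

value=1.073e-06 m

Every step holds exact precision. The intermediates are displayed rounded — one last rounding to 4 significant digits.
Convert: Total distance L = 2.447e+05 mm = 244.7 m.
Convert: Hardness H = 3.075 GPa = 3.075e+09 Pa.
Convert: Contact area A = 413.0 mm² = 4.130e-04 m².
In SI base units, W = 2502 N, H = 3.075e+09 Pa, K = 2.225e-06.
Archard volume V = K·W·L/H = 2.225e-06 · 2502 · 244.7 / 3.075e+09 = 4.430e-10 m³.
Mean depth h = V/A = 4.430e-10 / 4.130e-04 = 1.073e-06 m.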